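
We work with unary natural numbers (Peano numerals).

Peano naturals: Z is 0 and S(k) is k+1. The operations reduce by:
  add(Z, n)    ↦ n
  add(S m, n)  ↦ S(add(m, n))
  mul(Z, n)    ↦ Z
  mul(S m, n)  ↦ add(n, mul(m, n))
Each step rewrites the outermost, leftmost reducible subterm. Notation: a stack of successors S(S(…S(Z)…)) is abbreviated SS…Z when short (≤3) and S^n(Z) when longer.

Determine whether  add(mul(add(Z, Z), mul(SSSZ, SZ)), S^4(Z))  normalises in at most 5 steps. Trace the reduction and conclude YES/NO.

Answer: YES — reaches normal form S^4(Z) in 3 ≤ 5 steps

Reduction:
  start: add(mul(add(Z, Z), mul(SSSZ, SZ)), S^4(Z))
  [1] add(mul(Z, mul(SSSZ, SZ)), S^4(Z))
  [2] add(Z, S^4(Z))
  [3] S^4(Z)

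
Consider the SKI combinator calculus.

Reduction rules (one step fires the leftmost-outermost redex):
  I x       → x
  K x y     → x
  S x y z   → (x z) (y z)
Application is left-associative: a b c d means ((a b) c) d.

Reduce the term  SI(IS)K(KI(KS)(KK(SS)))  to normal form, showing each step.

  start: SI(IS)K(KI(KS)(KK(SS)))
  →1  IK(ISK)(KI(KS)(KK(SS)))
  →2  K(ISK)(KI(KS)(KK(SS)))
  →3  ISK
  →4  SK

Answer: normal form = SK  (in 4 steps)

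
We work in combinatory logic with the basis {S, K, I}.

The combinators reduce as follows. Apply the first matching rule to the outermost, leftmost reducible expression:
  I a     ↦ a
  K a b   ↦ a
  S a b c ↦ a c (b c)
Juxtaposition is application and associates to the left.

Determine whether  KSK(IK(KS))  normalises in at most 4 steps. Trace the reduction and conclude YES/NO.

Answer: YES — reaches normal form S(K(KS)) in 2 ≤ 4 steps

Derivation:
  start: KSK(IK(KS))
  step 1: S(IK(KS))
  step 2: S(K(KS))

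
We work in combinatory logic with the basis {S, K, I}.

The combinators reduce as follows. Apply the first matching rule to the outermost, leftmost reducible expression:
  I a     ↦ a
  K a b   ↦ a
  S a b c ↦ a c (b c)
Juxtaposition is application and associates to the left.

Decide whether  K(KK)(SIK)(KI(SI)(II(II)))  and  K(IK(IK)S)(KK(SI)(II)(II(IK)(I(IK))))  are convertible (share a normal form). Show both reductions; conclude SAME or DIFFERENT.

Term A:
  start: K(KK)(SIK)(KI(SI)(II(II)))
  step 1: KK(KI(SI)(II(II)))
  step 2: K

Term B:
  start: K(IK(IK)S)(KK(SI)(II)(II(IK)(I(IK))))
  step 1: IK(IK)S
  step 2: K(IK)S
  step 3: IK
  step 4: K

Answer: SAME — A ⇓ K, B ⇓ K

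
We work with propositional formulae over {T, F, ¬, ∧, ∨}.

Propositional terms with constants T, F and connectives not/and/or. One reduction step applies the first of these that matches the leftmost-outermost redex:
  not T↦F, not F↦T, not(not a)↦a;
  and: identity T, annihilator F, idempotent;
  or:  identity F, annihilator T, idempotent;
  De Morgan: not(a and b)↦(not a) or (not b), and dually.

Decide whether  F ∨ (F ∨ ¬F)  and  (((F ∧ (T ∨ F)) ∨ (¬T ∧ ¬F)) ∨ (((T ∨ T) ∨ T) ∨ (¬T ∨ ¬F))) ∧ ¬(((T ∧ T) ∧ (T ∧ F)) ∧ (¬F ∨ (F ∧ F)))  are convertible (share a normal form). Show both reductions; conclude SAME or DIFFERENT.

Term A:
  start: F ∨ (F ∨ ¬F)
  [1] F ∨ ¬F
  [2] ¬F
  [3] T

Term B:
  start: (((F ∧ (T ∨ F)) ∨ (¬T ∧ ¬F)) ∨ (((T ∨ T) ∨ T) ∨ (¬T ∨ ¬F))) ∧ ¬(((T ∧ T) ∧ (T ∧ F)) ∧ (¬F ∨ (F ∧ F)))
  [1] ((F ∨ (¬T ∧ ¬F)) ∨ (((T ∨ T) ∨ T) ∨ (¬T ∨ ¬F))) ∧ ¬(((T ∧ T) ∧ (T ∧ F)) ∧ (¬F ∨ (F ∧ F)))
  [2] ((¬T ∧ ¬F) ∨ (((T ∨ T) ∨ T) ∨ (¬T ∨ ¬F))) ∧ ¬(((T ∧ T) ∧ (T ∧ F)) ∧ (¬F ∨ (F ∧ F)))
  [3] ((F ∧ ¬F) ∨ (((T ∨ T) ∨ T) ∨ (¬T ∨ ¬F))) ∧ ¬(((T ∧ T) ∧ (T ∧ F)) ∧ (¬F ∨ (F ∧ F)))
  [4] (F ∨ (((T ∨ T) ∨ T) ∨ (¬T ∨ ¬F))) ∧ ¬(((T ∧ T) ∧ (T ∧ F)) ∧ (¬F ∨ (F ∧ F)))
  [5] (((T ∨ T) ∨ T) ∨ (¬T ∨ ¬F)) ∧ ¬(((T ∧ T) ∧ (T ∧ F)) ∧ (¬F ∨ (F ∧ F)))
  [6] (T ∨ (¬T ∨ ¬F)) ∧ ¬(((T ∧ T) ∧ (T ∧ F)) ∧ (¬F ∨ (F ∧ F)))
  [7] T ∧ ¬(((T ∧ T) ∧ (T ∧ F)) ∧ (¬F ∨ (F ∧ F)))
  [8] ¬(((T ∧ T) ∧ (T ∧ F)) ∧ (¬F ∨ (F ∧ F)))
  [9] ¬((T ∧ T) ∧ (T ∧ F)) ∨ ¬(¬F ∨ (F ∧ F))
  [10] (¬(T ∧ T) ∨ ¬(T ∧ F)) ∨ ¬(¬F ∨ (F ∧ F))
  [11] ((¬T ∨ ¬T) ∨ ¬(T ∧ F)) ∨ ¬(¬F ∨ (F ∧ F))
  [12] (¬T ∨ ¬(T ∧ F)) ∨ ¬(¬F ∨ (F ∧ F))
  [13] (F ∨ ¬(T ∧ F)) ∨ ¬(¬F ∨ (F ∧ F))
  [14] ¬(T ∧ F) ∨ ¬(¬F ∨ (F ∧ F))
  [15] (¬T ∨ ¬F) ∨ ¬(¬F ∨ (F ∧ F))
  [16] (F ∨ ¬F) ∨ ¬(¬F ∨ (F ∧ F))
  [17] ¬F ∨ ¬(¬F ∨ (F ∧ F))
  [18] T ∨ ¬(¬F ∨ (F ∧ F))
  [19] T

Answer: SAME — A ⇓ T, B ⇓ T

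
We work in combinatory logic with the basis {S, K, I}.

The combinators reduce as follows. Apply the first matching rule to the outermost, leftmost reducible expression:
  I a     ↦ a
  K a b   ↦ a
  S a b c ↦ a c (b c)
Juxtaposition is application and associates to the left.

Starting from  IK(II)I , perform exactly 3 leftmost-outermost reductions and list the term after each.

  start: IK(II)I
  step 1: K(II)I
  step 2: II
  step 3: I

Answer: after 3 steps: I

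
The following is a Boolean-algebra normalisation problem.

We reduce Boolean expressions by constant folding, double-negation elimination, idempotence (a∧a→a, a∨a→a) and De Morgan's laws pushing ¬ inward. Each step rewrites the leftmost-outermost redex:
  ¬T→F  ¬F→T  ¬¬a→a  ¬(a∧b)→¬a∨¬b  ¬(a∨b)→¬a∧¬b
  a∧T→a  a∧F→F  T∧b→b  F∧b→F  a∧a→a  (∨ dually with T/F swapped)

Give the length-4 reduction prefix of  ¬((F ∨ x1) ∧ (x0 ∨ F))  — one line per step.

Answer: after 4 steps: ¬x1 ∨ ¬(x0 ∨ F)

Derivation:
  start: ¬((F ∨ x1) ∧ (x0 ∨ F))
  step 1: ¬(F ∨ x1) ∨ ¬(x0 ∨ F)
  step 2: (¬F ∧ ¬x1) ∨ ¬(x0 ∨ F)
  step 3: (T ∧ ¬x1) ∨ ¬(x0 ∨ F)
  step 4: ¬x1 ∨ ¬(x0 ∨ F)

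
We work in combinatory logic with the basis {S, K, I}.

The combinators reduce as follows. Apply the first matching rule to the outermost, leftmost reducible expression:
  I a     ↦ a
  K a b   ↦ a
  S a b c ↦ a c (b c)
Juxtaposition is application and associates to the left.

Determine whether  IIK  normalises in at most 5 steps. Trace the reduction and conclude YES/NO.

  start: IIK
  →1  IK
  →2  K

Answer: YES — reaches normal form K in 2 ≤ 5 steps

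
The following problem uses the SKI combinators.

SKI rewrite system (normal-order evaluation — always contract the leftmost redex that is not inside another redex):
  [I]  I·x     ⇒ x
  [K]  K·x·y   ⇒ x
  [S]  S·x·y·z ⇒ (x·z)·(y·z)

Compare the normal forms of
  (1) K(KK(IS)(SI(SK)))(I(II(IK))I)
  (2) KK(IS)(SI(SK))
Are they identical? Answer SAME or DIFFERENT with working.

Answer: SAME — A ⇓ K(SI(SK)), B ⇓ K(SI(SK))

Working:
Term A:
  start: K(KK(IS)(SI(SK)))(I(II(IK))I)
  →1  KK(IS)(SI(SK))
  →2  K(SI(SK))

Term B:
  start: KK(IS)(SI(SK))
  →1  K(SI(SK))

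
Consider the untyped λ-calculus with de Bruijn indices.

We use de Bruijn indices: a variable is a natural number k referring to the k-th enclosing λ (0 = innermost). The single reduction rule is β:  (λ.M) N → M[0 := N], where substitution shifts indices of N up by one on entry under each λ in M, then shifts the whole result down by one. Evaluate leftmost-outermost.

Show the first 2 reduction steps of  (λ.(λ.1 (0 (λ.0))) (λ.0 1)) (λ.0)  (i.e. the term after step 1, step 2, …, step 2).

Answer: after 2 steps: (λ.0) ((λ.0 (λ.0)) (λ.0))

Reduction:
  start: (λ.(λ.1 (0 (λ.0))) (λ.0 1)) (λ.0)
  step 1: (λ.(λ.0) (0 (λ.0))) (λ.0 (λ.0))
  step 2: (λ.0) ((λ.0 (λ.0)) (λ.0))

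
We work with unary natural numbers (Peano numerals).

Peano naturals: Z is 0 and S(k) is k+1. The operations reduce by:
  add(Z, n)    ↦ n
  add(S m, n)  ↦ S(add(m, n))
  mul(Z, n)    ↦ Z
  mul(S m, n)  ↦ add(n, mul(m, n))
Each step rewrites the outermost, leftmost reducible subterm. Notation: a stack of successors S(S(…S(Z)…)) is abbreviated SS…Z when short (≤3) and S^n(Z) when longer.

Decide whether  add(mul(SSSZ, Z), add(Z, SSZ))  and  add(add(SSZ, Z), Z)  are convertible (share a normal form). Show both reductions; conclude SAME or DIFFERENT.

Answer: SAME — A ⇓ SSZ, B ⇓ SSZ

Derivation:
Term A:
  start: add(mul(SSSZ, Z), add(Z, SSZ))
  →1  add(add(Z, mul(SSZ, Z)), add(Z, SSZ))
  →2  add(mul(SSZ, Z), add(Z, SSZ))
  →3  add(add(Z, mul(SZ, Z)), add(Z, SSZ))
  →4  add(mul(SZ, Z), add(Z, SSZ))
  →5  add(add(Z, mul(Z, Z)), add(Z, SSZ))
  →6  add(mul(Z, Z), add(Z, SSZ))
  →7  add(Z, add(Z, SSZ))
  →8  add(Z, SSZ)
  →9  SSZ

Term B:
  start: add(add(SSZ, Z), Z)
  →1  add(S(add(SZ, Z)), Z)
  →2  S(add(add(SZ, Z), Z))
  →3  S(add(S(add(Z, Z)), Z))
  →4  S(S(add(add(Z, Z), Z)))
  →5  S(S(add(Z, Z)))
  →6  SSZ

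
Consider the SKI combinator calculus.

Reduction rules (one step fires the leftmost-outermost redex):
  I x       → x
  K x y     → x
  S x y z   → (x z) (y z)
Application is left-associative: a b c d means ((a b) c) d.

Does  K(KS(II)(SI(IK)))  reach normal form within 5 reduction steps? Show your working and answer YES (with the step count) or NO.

Answer: YES — reaches normal form K(S(SIK)) in 2 ≤ 5 steps

Working:
  start: K(KS(II)(SI(IK)))
  step 1: K(S(SI(IK)))
  step 2: K(S(SIK))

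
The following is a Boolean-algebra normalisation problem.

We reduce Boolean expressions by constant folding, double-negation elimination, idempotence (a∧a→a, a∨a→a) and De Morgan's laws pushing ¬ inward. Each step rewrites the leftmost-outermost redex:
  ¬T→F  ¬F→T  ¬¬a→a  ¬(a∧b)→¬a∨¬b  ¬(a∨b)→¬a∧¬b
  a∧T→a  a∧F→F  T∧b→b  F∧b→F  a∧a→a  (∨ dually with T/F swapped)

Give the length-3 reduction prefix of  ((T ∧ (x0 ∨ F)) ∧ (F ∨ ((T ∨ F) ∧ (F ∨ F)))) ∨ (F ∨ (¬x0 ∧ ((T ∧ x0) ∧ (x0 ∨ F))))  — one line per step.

  start: ((T ∧ (x0 ∨ F)) ∧ (F ∨ ((T ∨ F) ∧ (F ∨ F)))) ∨ (F ∨ (¬x0 ∧ ((T ∧ x0) ∧ (x0 ∨ F))))
  [1] ((x0 ∨ F) ∧ (F ∨ ((T ∨ F) ∧ (F ∨ F)))) ∨ (F ∨ (¬x0 ∧ ((T ∧ x0) ∧ (x0 ∨ F))))
  [2] (x0 ∧ (F ∨ ((T ∨ F) ∧ (F ∨ F)))) ∨ (F ∨ (¬x0 ∧ ((T ∧ x0) ∧ (x0 ∨ F))))
  [3] (x0 ∧ ((T ∨ F) ∧ (F ∨ F))) ∨ (F ∨ (¬x0 ∧ ((T ∧ x0) ∧ (x0 ∨ F))))

Answer: after 3 steps: (x0 ∧ ((T ∨ F) ∧ (F ∨ F))) ∨ (F ∨ (¬x0 ∧ ((T ∧ x0) ∧ (x0 ∨ F))))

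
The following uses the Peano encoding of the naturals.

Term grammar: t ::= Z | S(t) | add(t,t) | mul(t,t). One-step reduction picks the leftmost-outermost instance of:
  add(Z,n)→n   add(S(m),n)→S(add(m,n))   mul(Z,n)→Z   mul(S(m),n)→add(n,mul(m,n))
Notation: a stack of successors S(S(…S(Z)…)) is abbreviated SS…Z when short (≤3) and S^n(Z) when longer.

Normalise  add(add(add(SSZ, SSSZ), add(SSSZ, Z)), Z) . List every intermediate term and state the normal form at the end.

Answer: normal form = S^8(Z)  (in 22 steps)

Working:
  start: add(add(add(SSZ, SSSZ), add(SSSZ, Z)), Z)
  →1  add(add(S(add(SZ, SSSZ)), add(SSSZ, Z)), Z)
  →2  add(S(add(add(SZ, SSSZ), add(SSSZ, Z))), Z)
  →3  S(add(add(add(SZ, SSSZ), add(SSSZ, Z)), Z))
  →4  S(add(add(S(add(Z, SSSZ)), add(SSSZ, Z)), Z))
  →5  S(add(S(add(add(Z, SSSZ), add(SSSZ, Z))), Z))
  →6  S(S(add(add(add(Z, SSSZ), add(SSSZ, Z)), Z)))
  →7  S(S(add(add(SSSZ, add(SSSZ, Z)), Z)))
  →8  S(S(add(S(add(SSZ, add(SSSZ, Z))), Z)))
  →9  S(S(S(add(add(SSZ, add(SSSZ, Z)), Z))))
  →10  S(S(S(add(S(add(SZ, add(SSSZ, Z))), Z))))
  →11  S(S(S(S(add(add(SZ, add(SSSZ, Z)), Z)))))
  →12  S(S(S(S(add(S(add(Z, add(SSSZ, Z))), Z)))))
  →13  S(S(S(S(S(add(add(Z, add(SSSZ, Z)), Z))))))
  →14  S(S(S(S(S(add(add(SSSZ, Z), Z))))))
  →15  S(S(S(S(S(add(S(add(SSZ, Z)), Z))))))
  →16  S(S(S(S(S(S(add(add(SSZ, Z), Z)))))))
  →17  S(S(S(S(S(S(add(S(add(SZ, Z)), Z)))))))
  →18  S(S(S(S(S(S(S(add(add(SZ, Z), Z))))))))
  →19  S(S(S(S(S(S(S(add(S(add(Z, Z)), Z))))))))
  →20  S(S(S(S(S(S(S(S(add(add(Z, Z), Z)))))))))
  →21  S(S(S(S(S(S(S(S(add(Z, Z)))))))))
  →22  S^8(Z)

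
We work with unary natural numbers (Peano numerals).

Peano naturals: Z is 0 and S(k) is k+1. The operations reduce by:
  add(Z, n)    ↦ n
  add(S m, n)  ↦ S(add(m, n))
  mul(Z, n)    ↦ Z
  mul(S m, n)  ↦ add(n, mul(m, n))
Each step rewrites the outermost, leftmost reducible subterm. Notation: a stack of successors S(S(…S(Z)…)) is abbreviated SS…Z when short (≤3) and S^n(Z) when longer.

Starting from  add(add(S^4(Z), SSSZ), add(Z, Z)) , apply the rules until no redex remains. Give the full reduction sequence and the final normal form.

  start: add(add(S^4(Z), SSSZ), add(Z, Z))
  [1] add(S(add(SSSZ, SSSZ)), add(Z, Z))
  [2] S(add(add(SSSZ, SSSZ), add(Z, Z)))
  [3] S(add(S(add(SSZ, SSSZ)), add(Z, Z)))
  [4] S(S(add(add(SSZ, SSSZ), add(Z, Z))))
  [5] S(S(add(S(add(SZ, SSSZ)), add(Z, Z))))
  [6] S(S(S(add(add(SZ, SSSZ), add(Z, Z)))))
  [7] S(S(S(add(S(add(Z, SSSZ)), add(Z, Z)))))
  [8] S(S(S(S(add(add(Z, SSSZ), add(Z, Z))))))
  [9] S(S(S(S(add(SSSZ, add(Z, Z))))))
  [10] S(S(S(S(S(add(SSZ, add(Z, Z)))))))
  [11] S(S(S(S(S(S(add(SZ, add(Z, Z))))))))
  [12] S(S(S(S(S(S(S(add(Z, add(Z, Z)))))))))
  [13] S(S(S(S(S(S(S(add(Z, Z))))))))
  [14] S^7(Z)

Answer: normal form = S^7(Z)  (in 14 steps)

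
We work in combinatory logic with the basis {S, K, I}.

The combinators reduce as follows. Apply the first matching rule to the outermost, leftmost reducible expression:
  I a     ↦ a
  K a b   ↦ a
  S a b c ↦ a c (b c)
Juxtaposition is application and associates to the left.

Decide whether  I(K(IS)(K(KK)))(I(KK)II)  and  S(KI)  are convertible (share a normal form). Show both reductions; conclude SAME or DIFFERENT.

Answer: SAME — A ⇓ S(KI), B ⇓ S(KI)

Derivation:
Term A:
  start: I(K(IS)(K(KK)))(I(KK)II)
  step 1: K(IS)(K(KK))(I(KK)II)
  step 2: IS(I(KK)II)
  step 3: S(I(KK)II)
  step 4: S(KKII)
  step 5: S(KI)

Term B:
  start: S(KI)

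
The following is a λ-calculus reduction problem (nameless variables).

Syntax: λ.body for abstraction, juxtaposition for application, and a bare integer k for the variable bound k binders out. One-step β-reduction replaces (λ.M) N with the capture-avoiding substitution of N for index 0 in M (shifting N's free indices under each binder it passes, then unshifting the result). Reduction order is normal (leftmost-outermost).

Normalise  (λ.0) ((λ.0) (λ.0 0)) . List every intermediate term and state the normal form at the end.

  start: (λ.0) ((λ.0) (λ.0 0))
  →1  (λ.0) (λ.0 0)
  →2  λ.0 0

Answer: normal form = λ.0 0  (in 2 steps)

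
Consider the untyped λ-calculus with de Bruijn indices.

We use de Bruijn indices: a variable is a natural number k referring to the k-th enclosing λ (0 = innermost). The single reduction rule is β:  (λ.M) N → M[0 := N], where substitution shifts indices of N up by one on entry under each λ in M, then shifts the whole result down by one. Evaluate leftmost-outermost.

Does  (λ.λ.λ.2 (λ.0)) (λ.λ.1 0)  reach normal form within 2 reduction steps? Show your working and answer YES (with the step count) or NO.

Answer: NO — after 2 steps the term is λ.λ.λ.(λ.0) 0, not yet normal

Reduction:
  start: (λ.λ.λ.2 (λ.0)) (λ.λ.1 0)
  step 1: λ.λ.(λ.λ.1 0) (λ.0)
  step 2: λ.λ.λ.(λ.0) 0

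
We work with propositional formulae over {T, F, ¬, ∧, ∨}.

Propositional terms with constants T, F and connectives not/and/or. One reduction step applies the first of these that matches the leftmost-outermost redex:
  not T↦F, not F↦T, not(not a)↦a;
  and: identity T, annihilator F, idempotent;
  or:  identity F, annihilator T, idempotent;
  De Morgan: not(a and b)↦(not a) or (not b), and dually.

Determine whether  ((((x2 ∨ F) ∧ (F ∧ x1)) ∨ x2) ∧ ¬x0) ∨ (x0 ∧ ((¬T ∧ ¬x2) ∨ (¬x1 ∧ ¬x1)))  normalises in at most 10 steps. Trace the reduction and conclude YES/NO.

Answer: YES — reaches normal form (x2 ∧ ¬x0) ∨ (x0 ∧ ¬x1) in 8 ≤ 10 steps

Derivation:
  start: ((((x2 ∨ F) ∧ (F ∧ x1)) ∨ x2) ∧ ¬x0) ∨ (x0 ∧ ((¬T ∧ ¬x2) ∨ (¬x1 ∧ ¬x1)))
  →1  (((x2 ∧ (F ∧ x1)) ∨ x2) ∧ ¬x0) ∨ (x0 ∧ ((¬T ∧ ¬x2) ∨ (¬x1 ∧ ¬x1)))
  →2  (((x2 ∧ F) ∨ x2) ∧ ¬x0) ∨ (x0 ∧ ((¬T ∧ ¬x2) ∨ (¬x1 ∧ ¬x1)))
  →3  ((F ∨ x2) ∧ ¬x0) ∨ (x0 ∧ ((¬T ∧ ¬x2) ∨ (¬x1 ∧ ¬x1)))
  →4  (x2 ∧ ¬x0) ∨ (x0 ∧ ((¬T ∧ ¬x2) ∨ (¬x1 ∧ ¬x1)))
  →5  (x2 ∧ ¬x0) ∨ (x0 ∧ ((F ∧ ¬x2) ∨ (¬x1 ∧ ¬x1)))
  →6  (x2 ∧ ¬x0) ∨ (x0 ∧ (F ∨ (¬x1 ∧ ¬x1)))
  →7  (x2 ∧ ¬x0) ∨ (x0 ∧ (¬x1 ∧ ¬x1))
  →8  (x2 ∧ ¬x0) ∨ (x0 ∧ ¬x1)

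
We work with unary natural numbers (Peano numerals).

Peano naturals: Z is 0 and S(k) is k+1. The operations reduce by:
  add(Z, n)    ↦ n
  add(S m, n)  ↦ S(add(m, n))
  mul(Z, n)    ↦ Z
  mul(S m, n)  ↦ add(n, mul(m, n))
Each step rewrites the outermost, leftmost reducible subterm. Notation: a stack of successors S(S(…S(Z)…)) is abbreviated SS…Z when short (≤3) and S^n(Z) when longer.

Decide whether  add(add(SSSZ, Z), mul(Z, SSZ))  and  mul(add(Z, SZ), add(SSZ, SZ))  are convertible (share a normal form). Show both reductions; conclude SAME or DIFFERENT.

Term A:
  start: add(add(SSSZ, Z), mul(Z, SSZ))
  [1] add(S(add(SSZ, Z)), mul(Z, SSZ))
  [2] S(add(add(SSZ, Z), mul(Z, SSZ)))
  [3] S(add(S(add(SZ, Z)), mul(Z, SSZ)))
  [4] S(S(add(add(SZ, Z), mul(Z, SSZ))))
  [5] S(S(add(S(add(Z, Z)), mul(Z, SSZ))))
  [6] S(S(S(add(add(Z, Z), mul(Z, SSZ)))))
  [7] S(S(S(add(Z, mul(Z, SSZ)))))
  [8] S(S(S(mul(Z, SSZ))))
  [9] SSSZ

Term B:
  start: mul(add(Z, SZ), add(SSZ, SZ))
  [1] mul(SZ, add(SSZ, SZ))
  [2] add(add(SSZ, SZ), mul(Z, add(SSZ, SZ)))
  [3] add(S(add(SZ, SZ)), mul(Z, add(SSZ, SZ)))
  [4] S(add(add(SZ, SZ), mul(Z, add(SSZ, SZ))))
  [5] S(add(S(add(Z, SZ)), mul(Z, add(SSZ, SZ))))
  [6] S(S(add(add(Z, SZ), mul(Z, add(SSZ, SZ)))))
  [7] S(S(add(SZ, mul(Z, add(SSZ, SZ)))))
  [8] S(S(S(add(Z, mul(Z, add(SSZ, SZ))))))
  [9] S(S(S(mul(Z, add(SSZ, SZ)))))
  [10] SSSZ

Answer: SAME — A ⇓ SSSZ, B ⇓ SSSZ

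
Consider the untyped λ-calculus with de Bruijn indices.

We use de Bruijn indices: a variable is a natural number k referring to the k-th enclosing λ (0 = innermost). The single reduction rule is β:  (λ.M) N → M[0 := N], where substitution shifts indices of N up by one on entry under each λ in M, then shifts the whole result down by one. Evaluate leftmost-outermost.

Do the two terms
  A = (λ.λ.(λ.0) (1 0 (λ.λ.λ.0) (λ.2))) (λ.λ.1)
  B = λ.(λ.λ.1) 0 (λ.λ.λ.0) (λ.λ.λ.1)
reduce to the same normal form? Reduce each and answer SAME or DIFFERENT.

Answer: SAME — A ⇓ λ.0 (λ.λ.λ.1), B ⇓ λ.0 (λ.λ.λ.1)

Working:
Term A:
  start: (λ.λ.(λ.0) (1 0 (λ.λ.λ.0) (λ.2))) (λ.λ.1)
  →1  λ.(λ.0) ((λ.λ.1) 0 (λ.λ.λ.0) (λ.λ.λ.1))
  →2  λ.(λ.λ.1) 0 (λ.λ.λ.0) (λ.λ.λ.1)
  →3  λ.(λ.1) (λ.λ.λ.0) (λ.λ.λ.1)
  →4  λ.0 (λ.λ.λ.1)

Term B:
  start: λ.(λ.λ.1) 0 (λ.λ.λ.0) (λ.λ.λ.1)
  →1  λ.(λ.1) (λ.λ.λ.0) (λ.λ.λ.1)
  →2  λ.0 (λ.λ.λ.1)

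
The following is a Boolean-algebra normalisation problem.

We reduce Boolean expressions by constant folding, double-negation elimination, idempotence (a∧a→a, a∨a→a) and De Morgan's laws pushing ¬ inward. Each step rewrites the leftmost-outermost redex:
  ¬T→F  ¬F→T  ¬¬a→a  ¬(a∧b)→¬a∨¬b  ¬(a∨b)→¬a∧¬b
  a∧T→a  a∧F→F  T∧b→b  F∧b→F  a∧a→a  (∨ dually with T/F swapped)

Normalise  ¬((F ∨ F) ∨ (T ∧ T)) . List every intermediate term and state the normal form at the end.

  start: ¬((F ∨ F) ∨ (T ∧ T))
  step 1: ¬(F ∨ F) ∧ ¬(T ∧ T)
  step 2: (¬F ∧ ¬F) ∧ ¬(T ∧ T)
  step 3: ¬F ∧ ¬(T ∧ T)
  step 4: T ∧ ¬(T ∧ T)
  step 5: ¬(T ∧ T)
  step 6: ¬T ∨ ¬T
  step 7: ¬T
  step 8: F

Answer: normal form = F  (in 8 steps)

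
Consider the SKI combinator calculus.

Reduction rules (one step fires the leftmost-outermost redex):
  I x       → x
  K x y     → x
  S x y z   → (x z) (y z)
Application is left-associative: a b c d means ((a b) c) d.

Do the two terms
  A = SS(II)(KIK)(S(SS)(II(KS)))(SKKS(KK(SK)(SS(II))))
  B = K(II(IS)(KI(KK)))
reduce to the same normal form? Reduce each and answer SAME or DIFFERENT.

Answer: DIFFERENT — A ⇓ S(S(K(SSI)))(S(S(K(SSI)))(SS(S(K(SSI))))), B ⇓ K(SI)

Derivation:
Term A:
  start: SS(II)(KIK)(S(SS)(II(KS)))(SKKS(KK(SK)(SS(II))))
  →1  S(KIK)(II(KIK))(S(SS)(II(KS)))(SKKS(KK(SK)(SS(II))))
  →2  KIK(S(SS)(II(KS)))(II(KIK)(S(SS)(II(KS))))(SKKS(KK(SK)(SS(II))))
  →3  I(S(SS)(II(KS)))(II(KIK)(S(SS)(II(KS))))(SKKS(KK(SK)(SS(II))))
  →4  S(SS)(II(KS))(II(KIK)(S(SS)(II(KS))))(SKKS(KK(SK)(SS(II))))
  →5  SS(II(KIK)(S(SS)(II(KS))))(II(KS)(II(KIK)(S(SS)(II(KS)))))(SKKS(KK(SK)(SS(II))))
  →6  S(II(KS)(II(KIK)(S(SS)(II(KS)))))(II(KIK)(S(SS)(II(KS)))(II(KS)(II(KIK)(S(SS)(II(KS))))))(SKKS(KK(SK)(SS(II))))
  →7  II(KS)(II(KIK)(S(SS)(II(KS))))(SKKS(KK(SK)(SS(II))))(II(KIK)(S(SS)(II(KS)))(II(KS)(II(KIK)(S(SS)(II(KS)))))(SKKS(KK(SK)(SS(II)))))
  →8  I(KS)(II(KIK)(S(SS)(II(KS))))(SKKS(KK(SK)(SS(II))))(II(KIK)(S(SS)(II(KS)))(II(KS)(II(KIK)(S(SS)(II(KS)))))(SKKS(KK(SK)(SS(II)))))
  →9  KS(II(KIK)(S(SS)(II(KS))))(SKKS(KK(SK)(SS(II))))(II(KIK)(S(SS)(II(KS)))(II(KS)(II(KIK)(S(SS)(II(KS)))))(SKKS(KK(SK)(SS(II)))))
  →10  S(SKKS(KK(SK)(SS(II))))(II(KIK)(S(SS)(II(KS)))(II(KS)(II(KIK)(S(SS)(II(KS)))))(SKKS(KK(SK)(SS(II)))))
  →11  S(KS(KS)(KK(SK)(SS(II))))(II(KIK)(S(SS)(II(KS)))(II(KS)(II(KIK)(S(SS)(II(KS)))))(SKKS(KK(SK)(SS(II)))))
  →12  S(S(KK(SK)(SS(II))))(II(KIK)(S(SS)(II(KS)))(II(KS)(II(KIK)(S(SS)(II(KS)))))(SKKS(KK(SK)(SS(II)))))
  →13  S(S(K(SS(II))))(II(KIK)(S(SS)(II(KS)))(II(KS)(II(KIK)(S(SS)(II(KS)))))(SKKS(KK(SK)(SS(II)))))
  →14  S(S(K(SSI)))(II(KIK)(S(SS)(II(KS)))(II(KS)(II(KIK)(S(SS)(II(KS)))))(SKKS(KK(SK)(SS(II)))))
  →15  S(S(K(SSI)))(I(KIK)(S(SS)(II(KS)))(II(KS)(II(KIK)(S(SS)(II(KS)))))(SKKS(KK(SK)(SS(II)))))
  →16  S(S(K(SSI)))(KIK(S(SS)(II(KS)))(II(KS)(II(KIK)(S(SS)(II(KS)))))(SKKS(KK(SK)(SS(II)))))
  →17  S(S(K(SSI)))(I(S(SS)(II(KS)))(II(KS)(II(KIK)(S(SS)(II(KS)))))(SKKS(KK(SK)(SS(II)))))
  →18  S(S(K(SSI)))(S(SS)(II(KS))(II(KS)(II(KIK)(S(SS)(II(KS)))))(SKKS(KK(SK)(SS(II)))))
  →19  S(S(K(SSI)))(SS(II(KS)(II(KIK)(S(SS)(II(KS)))))(II(KS)(II(KS)(II(KIK)(S(SS)(II(KS))))))(SKKS(KK(SK)(SS(II)))))
  →20  S(S(K(SSI)))(S(II(KS)(II(KS)(II(KIK)(S(SS)(II(KS))))))(II(KS)(II(KIK)(S(SS)(II(KS))))(II(KS)(II(KS)(II(KIK)(S(SS)(II(KS)))))))(SKKS(KK(SK)(SS(II)))))
  →21  S(S(K(SSI)))(II(KS)(II(KS)(II(KIK)(S(SS)(II(KS)))))(SKKS(KK(SK)(SS(II))))(II(KS)(II(KIK)(S(SS)(II(KS))))(II(KS)(II(KS)(II(KIK)(S(SS)(II(KS))))))(SKKS(KK(SK)(SS(II))))))
  →22  S(S(K(SSI)))(I(KS)(II(KS)(II(KIK)(S(SS)(II(KS)))))(SKKS(KK(SK)(SS(II))))(II(KS)(II(KIK)(S(SS)(II(KS))))(II(KS)(II(KS)(II(KIK)(S(SS)(II(KS))))))(SKKS(KK(SK)(SS(II))))))
  →23  S(S(K(SSI)))(KS(II(KS)(II(KIK)(S(SS)(II(KS)))))(SKKS(KK(SK)(SS(II))))(II(KS)(II(KIK)(S(SS)(II(KS))))(II(KS)(II(KS)(II(KIK)(S(SS)(II(KS))))))(SKKS(KK(SK)(SS(II))))))
  →24  S(S(K(SSI)))(S(SKKS(KK(SK)(SS(II))))(II(KS)(II(KIK)(S(SS)(II(KS))))(II(KS)(II(KS)(II(KIK)(S(SS)(II(KS))))))(SKKS(KK(SK)(SS(II))))))
  →25  S(S(K(SSI)))(S(KS(KS)(KK(SK)(SS(II))))(II(KS)(II(KIK)(S(SS)(II(KS))))(II(KS)(II(KS)(II(KIK)(S(SS)(II(KS))))))(SKKS(KK(SK)(SS(II))))))
  →26  S(S(K(SSI)))(S(S(KK(SK)(SS(II))))(II(KS)(II(KIK)(S(SS)(II(KS))))(II(KS)(II(KS)(II(KIK)(S(SS)(II(KS))))))(SKKS(KK(SK)(SS(II))))))
  →27  S(S(K(SSI)))(S(S(K(SS(II))))(II(KS)(II(KIK)(S(SS)(II(KS))))(II(KS)(II(KS)(II(KIK)(S(SS)(II(KS))))))(SKKS(KK(SK)(SS(II))))))
  →28  S(S(K(SSI)))(S(S(K(SSI)))(II(KS)(II(KIK)(S(SS)(II(KS))))(II(KS)(II(KS)(II(KIK)(S(SS)(II(KS))))))(SKKS(KK(SK)(SS(II))))))
  →29  S(S(K(SSI)))(S(S(K(SSI)))(I(KS)(II(KIK)(S(SS)(II(KS))))(II(KS)(II(KS)(II(KIK)(S(SS)(II(KS))))))(SKKS(KK(SK)(SS(II))))))
  →30  S(S(K(SSI)))(S(S(K(SSI)))(KS(II(KIK)(S(SS)(II(KS))))(II(KS)(II(KS)(II(KIK)(S(SS)(II(KS))))))(SKKS(KK(SK)(SS(II))))))
  →31  S(S(K(SSI)))(S(S(K(SSI)))(S(II(KS)(II(KS)(II(KIK)(S(SS)(II(KS))))))(SKKS(KK(SK)(SS(II))))))
  →32  S(S(K(SSI)))(S(S(K(SSI)))(S(I(KS)(II(KS)(II(KIK)(S(SS)(II(KS))))))(SKKS(KK(SK)(SS(II))))))
  →33  S(S(K(SSI)))(S(S(K(SSI)))(S(KS(II(KS)(II(KIK)(S(SS)(II(KS))))))(SKKS(KK(SK)(SS(II))))))
  →34  S(S(K(SSI)))(S(S(K(SSI)))(SS(SKKS(KK(SK)(SS(II))))))
  →35  S(S(K(SSI)))(S(S(K(SSI)))(SS(KS(KS)(KK(SK)(SS(II))))))
  →36  S(S(K(SSI)))(S(S(K(SSI)))(SS(S(KK(SK)(SS(II))))))
  →37  S(S(K(SSI)))(S(S(K(SSI)))(SS(S(K(SS(II))))))
  →38  S(S(K(SSI)))(S(S(K(SSI)))(SS(S(K(SSI)))))

Term B:
  start: K(II(IS)(KI(KK)))
  →1  K(I(IS)(KI(KK)))
  →2  K(IS(KI(KK)))
  →3  K(S(KI(KK)))
  →4  K(SI)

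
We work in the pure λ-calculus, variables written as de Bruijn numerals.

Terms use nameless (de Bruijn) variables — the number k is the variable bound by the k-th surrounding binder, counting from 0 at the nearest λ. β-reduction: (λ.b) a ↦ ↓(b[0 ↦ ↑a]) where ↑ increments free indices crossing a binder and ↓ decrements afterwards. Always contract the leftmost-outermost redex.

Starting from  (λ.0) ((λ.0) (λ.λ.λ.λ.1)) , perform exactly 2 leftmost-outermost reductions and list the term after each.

Answer: after 2 steps: λ.λ.λ.λ.1

Derivation:
  start: (λ.0) ((λ.0) (λ.λ.λ.λ.1))
  →1  (λ.0) (λ.λ.λ.λ.1)
  →2  λ.λ.λ.λ.1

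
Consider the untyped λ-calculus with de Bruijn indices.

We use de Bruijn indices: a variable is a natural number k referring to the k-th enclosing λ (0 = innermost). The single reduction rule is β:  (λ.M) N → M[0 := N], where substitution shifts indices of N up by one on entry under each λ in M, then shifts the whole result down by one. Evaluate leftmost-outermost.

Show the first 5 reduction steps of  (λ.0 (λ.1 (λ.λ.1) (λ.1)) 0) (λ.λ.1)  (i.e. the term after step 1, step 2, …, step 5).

Answer: after 5 steps: λ.λ.λ.1

Derivation:
  start: (λ.0 (λ.1 (λ.λ.1) (λ.1)) 0) (λ.λ.1)
  →1  (λ.λ.1) (λ.(λ.λ.1) (λ.λ.1) (λ.1)) (λ.λ.1)
  →2  (λ.λ.(λ.λ.1) (λ.λ.1) (λ.1)) (λ.λ.1)
  →3  λ.(λ.λ.1) (λ.λ.1) (λ.1)
  →4  λ.(λ.λ.λ.1) (λ.1)
  →5  λ.λ.λ.1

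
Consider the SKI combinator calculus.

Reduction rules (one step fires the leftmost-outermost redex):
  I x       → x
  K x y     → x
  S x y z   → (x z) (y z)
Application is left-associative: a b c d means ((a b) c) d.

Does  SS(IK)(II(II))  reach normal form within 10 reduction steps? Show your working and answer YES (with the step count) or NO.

  start: SS(IK)(II(II))
  step 1: S(II(II))(IK(II(II)))
  step 2: S(I(II))(IK(II(II)))
  step 3: S(II)(IK(II(II)))
  step 4: SI(IK(II(II)))
  step 5: SI(K(II(II)))
  step 6: SI(K(I(II)))
  step 7: SI(K(II))
  step 8: SI(KI)

Answer: YES — reaches normal form SI(KI) in 8 ≤ 10 steps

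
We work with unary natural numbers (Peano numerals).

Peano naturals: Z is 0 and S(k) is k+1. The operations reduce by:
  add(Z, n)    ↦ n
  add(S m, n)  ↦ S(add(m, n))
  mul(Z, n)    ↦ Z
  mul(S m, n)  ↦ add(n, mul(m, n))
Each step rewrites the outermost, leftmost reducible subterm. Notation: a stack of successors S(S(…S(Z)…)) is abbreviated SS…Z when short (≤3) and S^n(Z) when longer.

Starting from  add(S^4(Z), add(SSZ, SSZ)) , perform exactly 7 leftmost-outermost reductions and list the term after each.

Answer: after 7 steps: S(S(S(S(S(S(add(Z, SSZ)))))))

Reduction:
  start: add(S^4(Z), add(SSZ, SSZ))
  →1  S(add(SSSZ, add(SSZ, SSZ)))
  →2  S(S(add(SSZ, add(SSZ, SSZ))))
  →3  S(S(S(add(SZ, add(SSZ, SSZ)))))
  →4  S(S(S(S(add(Z, add(SSZ, SSZ))))))
  →5  S(S(S(S(add(SSZ, SSZ)))))
  →6  S(S(S(S(S(add(SZ, SSZ))))))
  →7  S(S(S(S(S(S(add(Z, SSZ)))))))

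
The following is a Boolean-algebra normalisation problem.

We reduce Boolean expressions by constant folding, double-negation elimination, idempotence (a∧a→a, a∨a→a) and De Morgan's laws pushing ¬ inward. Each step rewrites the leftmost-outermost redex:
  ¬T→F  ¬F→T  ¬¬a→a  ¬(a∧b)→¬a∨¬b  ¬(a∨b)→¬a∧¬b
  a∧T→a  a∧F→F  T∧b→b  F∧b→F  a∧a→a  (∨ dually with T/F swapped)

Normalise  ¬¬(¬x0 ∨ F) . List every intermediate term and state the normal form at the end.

  start: ¬¬(¬x0 ∨ F)
  step 1: ¬x0 ∨ F
  step 2: ¬x0

Answer: normal form = ¬x0  (in 2 steps)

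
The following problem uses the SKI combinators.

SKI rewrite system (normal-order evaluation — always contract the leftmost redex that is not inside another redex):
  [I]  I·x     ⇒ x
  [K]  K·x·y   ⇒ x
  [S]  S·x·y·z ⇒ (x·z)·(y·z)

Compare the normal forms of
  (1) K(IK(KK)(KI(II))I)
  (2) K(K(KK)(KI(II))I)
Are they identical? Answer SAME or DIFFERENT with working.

Term A:
  start: K(IK(KK)(KI(II))I)
  step 1: K(K(KK)(KI(II))I)
  step 2: K(KKI)
  step 3: KK

Term B:
  start: K(K(KK)(KI(II))I)
  step 1: K(KKI)
  step 2: KK

Answer: SAME — A ⇓ KK, B ⇓ KK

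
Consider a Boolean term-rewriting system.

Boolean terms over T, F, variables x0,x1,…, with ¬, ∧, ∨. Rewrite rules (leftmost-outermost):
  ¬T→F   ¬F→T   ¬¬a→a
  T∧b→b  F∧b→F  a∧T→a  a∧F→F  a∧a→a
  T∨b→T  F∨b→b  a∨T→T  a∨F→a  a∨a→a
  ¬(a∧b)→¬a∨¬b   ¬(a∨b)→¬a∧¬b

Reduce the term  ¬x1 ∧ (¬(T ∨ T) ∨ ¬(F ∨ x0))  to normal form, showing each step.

  start: ¬x1 ∧ (¬(T ∨ T) ∨ ¬(F ∨ x0))
  →1  ¬x1 ∧ ((¬T ∧ ¬T) ∨ ¬(F ∨ x0))
  →2  ¬x1 ∧ (¬T ∨ ¬(F ∨ x0))
  →3  ¬x1 ∧ (F ∨ ¬(F ∨ x0))
  →4  ¬x1 ∧ ¬(F ∨ x0)
  →5  ¬x1 ∧ (¬F ∧ ¬x0)
  →6  ¬x1 ∧ (T ∧ ¬x0)
  →7  ¬x1 ∧ ¬x0

Answer: normal form = ¬x1 ∧ ¬x0  (in 7 steps)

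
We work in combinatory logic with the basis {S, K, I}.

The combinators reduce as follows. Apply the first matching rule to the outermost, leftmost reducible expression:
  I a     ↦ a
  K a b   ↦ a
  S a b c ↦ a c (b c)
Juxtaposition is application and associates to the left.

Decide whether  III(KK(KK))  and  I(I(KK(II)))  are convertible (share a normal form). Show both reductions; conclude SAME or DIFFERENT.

Term A:
  start: III(KK(KK))
  →1  II(KK(KK))
  →2  I(KK(KK))
  →3  KK(KK)
  →4  K

Term B:
  start: I(I(KK(II)))
  →1  I(KK(II))
  →2  KK(II)
  →3  K

Answer: SAME — A ⇓ K, B ⇓ K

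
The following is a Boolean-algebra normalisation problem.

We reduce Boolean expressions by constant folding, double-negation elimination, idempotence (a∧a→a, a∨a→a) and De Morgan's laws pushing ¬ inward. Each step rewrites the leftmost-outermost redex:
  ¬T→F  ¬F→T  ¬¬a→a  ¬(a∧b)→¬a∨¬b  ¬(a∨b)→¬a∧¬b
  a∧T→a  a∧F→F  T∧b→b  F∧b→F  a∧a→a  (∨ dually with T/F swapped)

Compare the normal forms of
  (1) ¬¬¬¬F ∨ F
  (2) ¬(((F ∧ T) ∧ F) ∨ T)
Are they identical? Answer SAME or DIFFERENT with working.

Term A:
  start: ¬¬¬¬F ∨ F
  [1] ¬¬¬¬F
  [2] ¬¬F
  [3] F

Term B:
  start: ¬(((F ∧ T) ∧ F) ∨ T)
  [1] ¬((F ∧ T) ∧ F) ∧ ¬T
  [2] (¬(F ∧ T) ∨ ¬F) ∧ ¬T
  [3] ((¬F ∨ ¬T) ∨ ¬F) ∧ ¬T
  [4] ((T ∨ ¬T) ∨ ¬F) ∧ ¬T
  [5] (T ∨ ¬F) ∧ ¬T
  [6] T ∧ ¬T
  [7] ¬T
  [8] F

Answer: SAME — A ⇓ F, B ⇓ F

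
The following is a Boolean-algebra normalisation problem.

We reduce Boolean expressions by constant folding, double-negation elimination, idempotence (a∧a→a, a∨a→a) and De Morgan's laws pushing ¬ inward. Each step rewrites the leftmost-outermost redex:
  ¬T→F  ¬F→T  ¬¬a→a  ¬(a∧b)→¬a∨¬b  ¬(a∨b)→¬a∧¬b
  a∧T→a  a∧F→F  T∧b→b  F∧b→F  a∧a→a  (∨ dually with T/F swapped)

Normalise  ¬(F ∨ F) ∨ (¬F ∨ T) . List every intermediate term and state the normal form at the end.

Answer: normal form = T  (in 4 steps)

Derivation:
  start: ¬(F ∨ F) ∨ (¬F ∨ T)
  step 1: (¬F ∧ ¬F) ∨ (¬F ∨ T)
  step 2: ¬F ∨ (¬F ∨ T)
  step 3: T ∨ (¬F ∨ T)
  step 4: T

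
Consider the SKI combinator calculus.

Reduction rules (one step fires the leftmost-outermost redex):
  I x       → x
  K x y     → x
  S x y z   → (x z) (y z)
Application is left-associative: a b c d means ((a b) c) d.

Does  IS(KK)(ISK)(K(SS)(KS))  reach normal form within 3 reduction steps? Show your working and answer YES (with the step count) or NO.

Answer: NO — after 3 steps the term is K(ISK(K(SS)(KS))), not yet normal

Reduction:
  start: IS(KK)(ISK)(K(SS)(KS))
  [1] S(KK)(ISK)(K(SS)(KS))
  [2] KK(K(SS)(KS))(ISK(K(SS)(KS)))
  [3] K(ISK(K(SS)(KS)))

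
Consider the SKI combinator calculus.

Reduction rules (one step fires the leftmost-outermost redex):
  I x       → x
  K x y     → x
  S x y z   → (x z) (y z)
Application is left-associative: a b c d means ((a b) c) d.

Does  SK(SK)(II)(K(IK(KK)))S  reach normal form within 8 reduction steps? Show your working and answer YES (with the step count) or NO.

  start: SK(SK)(II)(K(IK(KK)))S
  [1] K(II)(SK(II))(K(IK(KK)))S
  [2] II(K(IK(KK)))S
  [3] I(K(IK(KK)))S
  [4] K(IK(KK))S
  [5] IK(KK)
  [6] K(KK)

Answer: YES — reaches normal form K(KK) in 6 ≤ 8 steps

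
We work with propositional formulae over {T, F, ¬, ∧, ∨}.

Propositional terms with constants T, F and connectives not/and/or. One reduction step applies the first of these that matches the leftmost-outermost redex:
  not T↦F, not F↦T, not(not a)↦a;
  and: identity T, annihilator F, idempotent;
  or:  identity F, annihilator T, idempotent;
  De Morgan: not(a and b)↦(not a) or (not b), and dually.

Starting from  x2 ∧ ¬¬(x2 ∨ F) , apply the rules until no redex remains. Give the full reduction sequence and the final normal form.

  start: x2 ∧ ¬¬(x2 ∨ F)
  step 1: x2 ∧ (x2 ∨ F)
  step 2: x2 ∧ x2
  step 3: x2

Answer: normal form = x2  (in 3 steps)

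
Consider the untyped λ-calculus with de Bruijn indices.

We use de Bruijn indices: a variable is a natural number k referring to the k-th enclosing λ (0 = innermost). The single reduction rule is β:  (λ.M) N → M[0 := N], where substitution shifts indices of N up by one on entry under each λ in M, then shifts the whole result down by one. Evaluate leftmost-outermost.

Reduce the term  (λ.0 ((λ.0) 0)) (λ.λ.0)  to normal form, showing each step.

  start: (λ.0 ((λ.0) 0)) (λ.λ.0)
  →1  (λ.λ.0) ((λ.0) (λ.λ.0))
  →2  λ.0

Answer: normal form = λ.0  (in 2 steps)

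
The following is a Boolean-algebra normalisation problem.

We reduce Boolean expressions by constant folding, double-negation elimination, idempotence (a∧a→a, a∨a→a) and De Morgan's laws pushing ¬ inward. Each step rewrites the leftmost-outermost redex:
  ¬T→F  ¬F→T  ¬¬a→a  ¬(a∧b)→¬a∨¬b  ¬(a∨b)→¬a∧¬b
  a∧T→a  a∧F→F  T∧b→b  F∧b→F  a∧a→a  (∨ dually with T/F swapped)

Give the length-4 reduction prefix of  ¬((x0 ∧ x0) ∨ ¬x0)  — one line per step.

Answer: after 4 steps: ¬x0 ∧ x0

Reduction:
  start: ¬((x0 ∧ x0) ∨ ¬x0)
  →1  ¬(x0 ∧ x0) ∧ ¬¬x0
  →2  (¬x0 ∨ ¬x0) ∧ ¬¬x0
  →3  ¬x0 ∧ ¬¬x0
  →4  ¬x0 ∧ x0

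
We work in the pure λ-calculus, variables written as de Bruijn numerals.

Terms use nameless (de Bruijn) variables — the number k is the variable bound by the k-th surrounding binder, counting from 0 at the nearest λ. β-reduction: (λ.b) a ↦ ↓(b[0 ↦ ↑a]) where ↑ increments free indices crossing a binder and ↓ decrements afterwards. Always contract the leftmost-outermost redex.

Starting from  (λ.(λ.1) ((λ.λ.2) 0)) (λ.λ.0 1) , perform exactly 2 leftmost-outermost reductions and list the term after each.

Answer: after 2 steps: λ.λ.0 1

Reduction:
  start: (λ.(λ.1) ((λ.λ.2) 0)) (λ.λ.0 1)
  [1] (λ.λ.λ.0 1) ((λ.λ.λ.λ.0 1) (λ.λ.0 1))
  [2] λ.λ.0 1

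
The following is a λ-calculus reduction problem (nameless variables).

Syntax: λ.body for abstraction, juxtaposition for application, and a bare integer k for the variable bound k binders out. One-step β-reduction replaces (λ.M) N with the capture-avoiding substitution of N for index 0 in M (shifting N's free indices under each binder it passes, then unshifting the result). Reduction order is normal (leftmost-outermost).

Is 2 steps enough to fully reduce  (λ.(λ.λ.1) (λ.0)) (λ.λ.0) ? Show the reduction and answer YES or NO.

Answer: YES — reaches normal form λ.λ.0 in 2 ≤ 2 steps

Reduction:
  start: (λ.(λ.λ.1) (λ.0)) (λ.λ.0)
  →1  (λ.λ.1) (λ.0)
  →2  λ.λ.0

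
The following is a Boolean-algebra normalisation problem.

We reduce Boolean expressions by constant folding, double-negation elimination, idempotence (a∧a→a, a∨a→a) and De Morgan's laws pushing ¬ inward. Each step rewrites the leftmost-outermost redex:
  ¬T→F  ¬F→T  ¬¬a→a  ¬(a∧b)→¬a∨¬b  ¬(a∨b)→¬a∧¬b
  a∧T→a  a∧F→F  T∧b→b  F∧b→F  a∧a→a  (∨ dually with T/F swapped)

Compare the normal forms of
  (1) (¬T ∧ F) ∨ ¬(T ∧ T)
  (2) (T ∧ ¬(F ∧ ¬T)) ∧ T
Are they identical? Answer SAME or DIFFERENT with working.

Term A:
  start: (¬T ∧ F) ∨ ¬(T ∧ T)
  [1] F ∨ ¬(T ∧ T)
  [2] ¬(T ∧ T)
  [3] ¬T ∨ ¬T
  [4] ¬T
  [5] F

Term B:
  start: (T ∧ ¬(F ∧ ¬T)) ∧ T
  [1] T ∧ ¬(F ∧ ¬T)
  [2] ¬(F ∧ ¬T)
  [3] ¬F ∨ ¬¬T
  [4] T ∨ ¬¬T
  [5] T

Answer: DIFFERENT — A ⇓ F, B ⇓ T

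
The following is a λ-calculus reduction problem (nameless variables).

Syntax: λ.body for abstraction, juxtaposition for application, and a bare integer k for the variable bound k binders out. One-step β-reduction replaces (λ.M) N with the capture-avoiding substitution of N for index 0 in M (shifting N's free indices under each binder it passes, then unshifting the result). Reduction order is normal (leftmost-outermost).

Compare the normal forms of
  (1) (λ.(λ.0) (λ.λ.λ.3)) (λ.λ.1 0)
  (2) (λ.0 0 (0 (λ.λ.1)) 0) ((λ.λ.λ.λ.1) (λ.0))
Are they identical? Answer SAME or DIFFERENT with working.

Answer: DIFFERENT — A ⇓ λ.λ.λ.λ.λ.1 0, B ⇓ λ.λ.1

Reduction:
Term A:
  start: (λ.(λ.0) (λ.λ.λ.3)) (λ.λ.1 0)
  →1  (λ.0) (λ.λ.λ.λ.λ.1 0)
  →2  λ.λ.λ.λ.λ.1 0

Term B:
  start: (λ.0 0 (0 (λ.λ.1)) 0) ((λ.λ.λ.λ.1) (λ.0))
  →1  (λ.λ.λ.λ.1) (λ.0) ((λ.λ.λ.λ.1) (λ.0)) ((λ.λ.λ.λ.1) (λ.0) (λ.λ.1)) ((λ.λ.λ.λ.1) (λ.0))
  →2  (λ.λ.λ.1) ((λ.λ.λ.λ.1) (λ.0)) ((λ.λ.λ.λ.1) (λ.0) (λ.λ.1)) ((λ.λ.λ.λ.1) (λ.0))
  →3  (λ.λ.1) ((λ.λ.λ.λ.1) (λ.0) (λ.λ.1)) ((λ.λ.λ.λ.1) (λ.0))
  →4  (λ.(λ.λ.λ.λ.1) (λ.0) (λ.λ.1)) ((λ.λ.λ.λ.1) (λ.0))
  →5  (λ.λ.λ.λ.1) (λ.0) (λ.λ.1)
  →6  (λ.λ.λ.1) (λ.λ.1)
  →7  λ.λ.1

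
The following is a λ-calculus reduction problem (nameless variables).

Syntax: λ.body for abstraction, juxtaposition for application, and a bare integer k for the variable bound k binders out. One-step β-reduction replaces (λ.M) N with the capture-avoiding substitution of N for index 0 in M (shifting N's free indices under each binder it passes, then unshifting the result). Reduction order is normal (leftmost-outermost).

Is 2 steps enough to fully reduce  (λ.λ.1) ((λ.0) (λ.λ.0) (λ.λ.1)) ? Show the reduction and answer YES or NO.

Answer: NO — after 2 steps the term is λ.(λ.λ.0) (λ.λ.1), not yet normal

Reduction:
  start: (λ.λ.1) ((λ.0) (λ.λ.0) (λ.λ.1))
  [1] λ.(λ.0) (λ.λ.0) (λ.λ.1)
  [2] λ.(λ.λ.0) (λ.λ.1)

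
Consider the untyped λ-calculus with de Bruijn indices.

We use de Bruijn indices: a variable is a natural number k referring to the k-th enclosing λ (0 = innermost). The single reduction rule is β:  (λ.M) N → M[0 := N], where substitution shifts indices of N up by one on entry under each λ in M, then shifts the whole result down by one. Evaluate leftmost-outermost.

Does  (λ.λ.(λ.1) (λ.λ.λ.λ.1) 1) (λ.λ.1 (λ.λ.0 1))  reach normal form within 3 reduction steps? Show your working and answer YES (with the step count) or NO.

  start: (λ.λ.(λ.1) (λ.λ.λ.λ.1) 1) (λ.λ.1 (λ.λ.0 1))
  step 1: λ.(λ.1) (λ.λ.λ.λ.1) (λ.λ.1 (λ.λ.0 1))
  step 2: λ.0 (λ.λ.1 (λ.λ.0 1))

Answer: YES — reaches normal form λ.0 (λ.λ.1 (λ.λ.0 1)) in 2 ≤ 3 steps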